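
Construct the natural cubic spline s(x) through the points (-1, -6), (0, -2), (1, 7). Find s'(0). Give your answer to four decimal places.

With σ_i denoting the second derivative at x_i, h_i = 1, 1, and Δ_i = (y_(i+1) − y_i)/h_i = 4, 9:
  1·σ_0 + 4·σ_1 + 1·σ_2 = 6(Δ_1 - Δ_0) = 30
Natural end conditions: σ_0 = σ_2 = 0.
Forward elimination and back-substitution give σ_0 = 0, σ_1 = 15/2, σ_2 = 0.
On [0, 1], s'(x) = b_1 + 2c_1·x + 3d_1·x² with b_1 = Δ_1 - h_1(2σ_1 + σ_2)/6 = 13/2, c_1 = σ_1/2 = 15/4, d_1 = (σ_2 - σ_1)/(6h_1) = -5/4. So s'(0) = 13/2.

6.5000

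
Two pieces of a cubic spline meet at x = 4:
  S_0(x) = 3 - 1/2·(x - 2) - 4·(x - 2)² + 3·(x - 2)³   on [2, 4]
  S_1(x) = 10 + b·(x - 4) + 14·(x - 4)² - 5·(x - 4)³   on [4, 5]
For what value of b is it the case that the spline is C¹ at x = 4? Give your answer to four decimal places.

S_0'(x) = -1/2 - 8·(x - 2) + 9·(x - 2)², so S_0'(4) = 39/2. On the right, S_1'(4) = b, so b = 39/2.

19.5000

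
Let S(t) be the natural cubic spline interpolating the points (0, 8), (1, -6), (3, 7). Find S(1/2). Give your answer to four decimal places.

Write M_i for S''(x_i). With h_i = 1, 2 and divided differences Δ_i = -14, 13/2, the continuity of S' gives the tridiagonal system
  1·M_0 + 6·M_1 + 2·M_2 = 6(Δ_1 - Δ_0) = 123
Natural end conditions: M_0 = M_2 = 0.
Solving the tridiagonal system: M_0 = 0, M_1 = 41/2, M_2 = 0.
On [0, 1], S(t) = 8 - 209/12·t + 0·t² + 41/12·t³.
With t = 1/2: S(1/2) = -9/32.

-0.2813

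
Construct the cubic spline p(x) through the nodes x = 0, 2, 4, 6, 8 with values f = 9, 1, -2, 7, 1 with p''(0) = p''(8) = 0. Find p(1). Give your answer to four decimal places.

4.9196

Write M_i for p''(x_i). With h_i = 2, 2, 2, 2 and divided differences Δ_i = -4, -3/2, 9/2, -3, the continuity of p' gives the tridiagonal system
  2·M_0 + 8·M_1 + 2·M_2 = 6(Δ_1 - Δ_0) = 15
  2·M_1 + 8·M_2 + 2·M_3 = 6(Δ_2 - Δ_1) = 36
  2·M_2 + 8·M_3 + 2·M_4 = 6(Δ_3 - Δ_2) = -45
Natural end conditions: M_0 = M_4 = 0.
Hence M_0 = 0, M_1 = 9/28, M_2 = 87/14, M_3 = -201/28, M_4 = 0.
On [0, 2], p(x) = 9 - 115/28·x + 0·x² + 3/112·x³.
With x = 1: p(1) = 551/112.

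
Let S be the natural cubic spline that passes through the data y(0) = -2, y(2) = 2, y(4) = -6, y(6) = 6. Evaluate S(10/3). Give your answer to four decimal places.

Put M_i = S'' at the i-th knot. Here h = (2, 2, 2) and Δ = (2, -4, 6), so the interior equations h_(i-1)·M_(i-1) + 2(h_(i-1)+h_i)·M_i + h_i·M_(i+1) = 6(Δ_i − Δ_(i-1)) read
  2·M_0 + 8·M_1 + 2·M_2 = 6(Δ_1 - Δ_0) = -36
  2·M_1 + 8·M_2 + 2·M_3 = 6(Δ_2 - Δ_1) = 60
Natural end conditions: M_0 = M_3 = 0.
Forward elimination and back-substitution give M_0 = 0, M_1 = -34/5, M_2 = 46/5, M_3 = 0.
On [2, 4], S(x) = 2 - 38/15·(x - 2) - 17/5·(x - 2)² + 4/3·(x - 2)³.
With (x - 2) = 4/3: S(10/3) = -1726/405.

-4.2617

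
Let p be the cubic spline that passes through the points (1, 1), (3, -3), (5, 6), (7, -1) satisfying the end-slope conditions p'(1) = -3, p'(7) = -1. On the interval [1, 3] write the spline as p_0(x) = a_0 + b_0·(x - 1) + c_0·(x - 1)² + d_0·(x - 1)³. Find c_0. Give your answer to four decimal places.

With σ_i denoting the second derivative at x_i, h_i = 2, 2, 2, and Δ_i = (y_(i+1) − y_i)/h_i = -2, 9/2, -7/2:
  2·σ_0 + 8·σ_1 + 2·σ_2 = 6(Δ_1 - Δ_0) = 39
  2·σ_1 + 8·σ_2 + 2·σ_3 = 6(Δ_2 - Δ_1) = -48
Clamped end conditions give two more equations: 2h_0·σ_0 + h_0·σ_1 = 6(Δ_0 - p'(1)) = 6 and h_2·σ_2 + 2h_2·σ_3 = 6(p'(7) - Δ_2) = 15.
Hence σ_0 = -38/15, σ_1 = 121/15, σ_2 = -307/30, σ_3 = 133/15.
On [1, 3], with p_0(x) = a_0 + b_0·(x - 1) + c_0·(x - 1)² + d_0·(x - 1)³: c_0 = σ_0/2 = -19/15, d_0 = (σ_1 - σ_0)/(6h_0) = 53/60, b_0 = Δ_0 - h_0(2σ_0 + σ_1)/6 = -3.

-1.2667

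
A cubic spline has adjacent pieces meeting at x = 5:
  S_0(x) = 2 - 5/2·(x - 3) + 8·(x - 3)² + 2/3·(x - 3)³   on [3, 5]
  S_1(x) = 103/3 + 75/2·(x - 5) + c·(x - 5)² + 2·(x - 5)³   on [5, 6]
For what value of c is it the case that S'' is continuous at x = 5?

S_0''(x) = 16 + 4·(x - 3), so S_0''(5) = 24. On the right, S_1''(5) = 2c, so c = 12.

12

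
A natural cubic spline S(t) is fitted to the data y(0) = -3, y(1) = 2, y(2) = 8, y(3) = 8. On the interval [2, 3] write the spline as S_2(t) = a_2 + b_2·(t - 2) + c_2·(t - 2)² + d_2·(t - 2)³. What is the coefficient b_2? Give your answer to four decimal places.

Put σ_i = S'' at the i-th knot. Here h = (1, 1, 1) and Δ = (5, 6, 0), so the interior equations h_(i-1)·σ_(i-1) + 2(h_(i-1)+h_i)·σ_i + h_i·σ_(i+1) = 6(Δ_i − Δ_(i-1)) read
  1·σ_0 + 4·σ_1 + 1·σ_2 = 6(Δ_1 - Δ_0) = 6
  1·σ_1 + 4·σ_2 + 1·σ_3 = 6(Δ_2 - Δ_1) = -36
Natural end conditions: σ_0 = σ_3 = 0.
Solving the tridiagonal system: σ_0 = 0, σ_1 = 4, σ_2 = -10, σ_3 = 0.
On [2, 3], with S_2(t) = a_2 + b_2·(t - 2) + c_2·(t - 2)² + d_2·(t - 2)³: c_2 = σ_2/2 = -5, d_2 = (σ_3 - σ_2)/(6h_2) = 5/3, b_2 = Δ_2 - h_2(2σ_2 + σ_3)/6 = 10/3.

3.3333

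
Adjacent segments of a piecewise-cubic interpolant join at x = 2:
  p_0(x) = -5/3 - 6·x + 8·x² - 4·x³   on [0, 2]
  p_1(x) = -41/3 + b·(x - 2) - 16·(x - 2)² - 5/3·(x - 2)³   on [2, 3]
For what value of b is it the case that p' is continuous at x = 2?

p_0'(x) = -6 + 16·x - 12·x², so p_0'(2) = -22. On the right, p_1'(2) = b, so b = -22.

-22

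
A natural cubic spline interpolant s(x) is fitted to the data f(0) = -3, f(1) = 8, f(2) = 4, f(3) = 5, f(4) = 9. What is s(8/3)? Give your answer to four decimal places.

Let M_i = s''(x_i). Step sizes h_i = 1, 1, 1, 1; slopes of the chords Δ_i = (y_(i+1) - y_i)/h_i = 11, -4, 1, 4.
  1·M_0 + 4·M_1 + 1·M_2 = 6(Δ_1 - Δ_0) = -90
  1·M_1 + 4·M_2 + 1·M_3 = 6(Δ_2 - Δ_1) = 30
  1·M_2 + 4·M_3 + 1·M_4 = 6(Δ_3 - Δ_2) = 18
Natural end conditions: M_0 = M_4 = 0.
Forward elimination and back-substitution give M_0 = 0, M_1 = -363/14, M_2 = 96/7, M_3 = 15/14, M_4 = 0.
On [2, 3], s(x) = 4 - 15/4·(x - 2) + 48/7·(x - 2)² - 59/28·(x - 2)³.
With (x - 2) = 2/3: s(8/3) = 1483/378.

3.9233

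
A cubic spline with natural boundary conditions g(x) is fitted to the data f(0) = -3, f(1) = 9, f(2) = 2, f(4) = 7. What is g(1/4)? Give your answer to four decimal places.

1.2585

Put M_i = g'' at the i-th knot. Here h = (1, 1, 2) and Δ = (12, -7, 5/2), so the interior equations h_(i-1)·M_(i-1) + 2(h_(i-1)+h_i)·M_i + h_i·M_(i+1) = 6(Δ_i − Δ_(i-1)) read
  1·M_0 + 4·M_1 + 1·M_2 = 6(Δ_1 - Δ_0) = -114
  1·M_1 + 6·M_2 + 2·M_3 = 6(Δ_2 - Δ_1) = 57
Natural end conditions: M_0 = M_3 = 0.
Solving: M_0 = 0, M_1 = -741/23, M_2 = 342/23, M_3 = 0.
On [0, 1], g(x) = -3 + 799/46·x + 0·x² - 247/46·x³.
With x = 1/4: g(1/4) = 3705/2944.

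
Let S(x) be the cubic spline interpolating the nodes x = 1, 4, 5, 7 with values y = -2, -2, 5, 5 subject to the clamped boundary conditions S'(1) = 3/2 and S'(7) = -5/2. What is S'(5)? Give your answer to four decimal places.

5.5476

Put M_i = S'' at the i-th knot. Here h = (3, 1, 2) and Δ = (0, 7, 0), so the interior equations h_(i-1)·M_(i-1) + 2(h_(i-1)+h_i)·M_i + h_i·M_(i+1) = 6(Δ_i − Δ_(i-1)) read
  3·M_0 + 8·M_1 + 1·M_2 = 6(Δ_1 - Δ_0) = 42
  1·M_1 + 6·M_2 + 2·M_3 = 6(Δ_2 - Δ_1) = -42
Clamped end conditions give two more equations: 2h_0·M_0 + h_0·M_1 = 6(Δ_0 - S'(1)) = -9 and h_2·M_2 + 2h_2·M_3 = 6(S'(7) - Δ_2) = -15.
Hence M_0 = -241/42, M_1 = 178/21, M_2 = -361/42, M_3 = 23/42.
On [5, 7], S'(x) = b_2 + 2c_2·(x - 5) + 3d_2·(x - 5)² with b_2 = Δ_2 - h_2(2M_2 + M_3)/6 = 233/42, c_2 = M_2/2 = -361/84, d_2 = (M_3 - M_2)/(6h_2) = 16/21. So S'(5) = 233/42.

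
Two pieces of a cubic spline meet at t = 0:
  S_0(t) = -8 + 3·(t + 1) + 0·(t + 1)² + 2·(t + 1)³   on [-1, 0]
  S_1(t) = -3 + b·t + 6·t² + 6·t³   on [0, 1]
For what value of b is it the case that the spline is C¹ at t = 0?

9

S_0'(t) = 3 + 0·(t + 1) + 6·(t + 1)², so S_0'(0) = 9. On the right, S_1'(0) = b, so b = 9.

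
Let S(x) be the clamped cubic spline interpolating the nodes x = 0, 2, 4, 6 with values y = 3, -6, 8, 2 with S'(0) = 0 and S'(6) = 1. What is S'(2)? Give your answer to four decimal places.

Put σ_i = S'' at the i-th knot. Here h = (2, 2, 2) and Δ = (-9/2, 7, -3), so the interior equations h_(i-1)·σ_(i-1) + 2(h_(i-1)+h_i)·σ_i + h_i·σ_(i+1) = 6(Δ_i − Δ_(i-1)) read
  2·σ_0 + 8·σ_1 + 2·σ_2 = 6(Δ_1 - Δ_0) = 69
  2·σ_1 + 8·σ_2 + 2·σ_3 = 6(Δ_2 - Δ_1) = -60
Clamped end conditions give two more equations: 2h_0·σ_0 + h_0·σ_1 = 6(Δ_0 - S'(0)) = -27 and h_2·σ_2 + 2h_2·σ_3 = 6(S'(6) - Δ_2) = 24.
Forward elimination and back-substitution give σ_0 = -443/30, σ_1 = 481/30, σ_2 = -223/15, σ_3 = 403/30.
On [2, 4], S'(x) = b_1 + 2c_1·(x - 2) + 3d_1·(x - 2)² with b_1 = Δ_1 - h_1(2σ_1 + σ_2)/6 = 19/15, c_1 = σ_1/2 = 481/60, d_1 = (σ_2 - σ_1)/(6h_1) = -103/40. So S'(2) = 19/15.

1.2667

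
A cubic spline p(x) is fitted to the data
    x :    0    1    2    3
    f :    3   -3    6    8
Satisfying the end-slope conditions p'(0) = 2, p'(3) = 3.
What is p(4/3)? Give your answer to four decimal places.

With m_i denoting the second derivative at x_i, h_i = 1, 1, 1, and Δ_i = (y_(i+1) − y_i)/h_i = -6, 9, 2:
  1·m_0 + 4·m_1 + 1·m_2 = 6(Δ_1 - Δ_0) = 90
  1·m_1 + 4·m_2 + 1·m_3 = 6(Δ_2 - Δ_1) = -42
Clamped end conditions give two more equations: 2h_0·m_0 + h_0·m_1 = 6(Δ_0 - p'(0)) = -48 and h_2·m_2 + 2h_2·m_3 = 6(p'(3) - Δ_2) = 6.
Forward elimination and back-substitution give m_0 = -656/15, m_1 = 592/15, m_2 = -362/15, m_3 = 226/15.
On [1, 2], p(x) = -3 - 2/15·(x - 1) + 296/15·(x - 1)² - 53/5·(x - 1)³.
With (x - 1) = 1/3: p(4/3) = -56/45.

-1.2444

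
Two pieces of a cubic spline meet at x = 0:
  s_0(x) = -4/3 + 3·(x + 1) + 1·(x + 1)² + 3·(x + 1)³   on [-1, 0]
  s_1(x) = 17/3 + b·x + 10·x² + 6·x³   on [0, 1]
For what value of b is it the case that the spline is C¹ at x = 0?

14

s_0'(x) = 3 + 2·(x + 1) + 9·(x + 1)², so s_0'(0) = 14. On the right, s_1'(0) = b, so b = 14.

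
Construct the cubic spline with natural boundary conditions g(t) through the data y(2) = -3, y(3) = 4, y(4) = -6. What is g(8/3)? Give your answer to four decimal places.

Let m_i = g''(x_i). Step sizes h_i = 1, 1; slopes of the chords Δ_i = (y_(i+1) - y_i)/h_i = 7, -10.
  1·m_0 + 4·m_1 + 1·m_2 = 6(Δ_1 - Δ_0) = -102
Natural end conditions: m_0 = m_2 = 0.
Hence m_0 = 0, m_1 = -51/2, m_2 = 0.
On [2, 3], g(t) = -3 + 45/4·(t - 2) + 0·(t - 2)² - 17/4·(t - 2)³.
With (t - 2) = 2/3: g(8/3) = 175/54.

3.2407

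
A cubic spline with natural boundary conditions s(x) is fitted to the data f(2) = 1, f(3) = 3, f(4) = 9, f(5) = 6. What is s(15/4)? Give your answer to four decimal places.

Write σ_i for s''(x_i). With h_i = 1, 1, 1 and divided differences Δ_i = 2, 6, -3, the continuity of s' gives the tridiagonal system
  1·σ_0 + 4·σ_1 + 1·σ_2 = 6(Δ_1 - Δ_0) = 24
  1·σ_1 + 4·σ_2 + 1·σ_3 = 6(Δ_2 - Δ_1) = -54
Natural end conditions: σ_0 = σ_3 = 0.
Forward elimination and back-substitution give σ_0 = 0, σ_1 = 10, σ_2 = -16, σ_3 = 0.
On [3, 4], s(x) = 3 + 16/3·(x - 3) + 5·(x - 3)² - 13/3·(x - 3)³.
With (x - 3) = 3/4: s(15/4) = 511/64.

7.9844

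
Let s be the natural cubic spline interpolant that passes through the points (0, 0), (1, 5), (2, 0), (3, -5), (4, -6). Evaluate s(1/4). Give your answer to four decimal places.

Put M_i = s'' at the i-th knot. Here h = (1, 1, 1, 1) and Δ = (5, -5, -5, -1), so the interior equations h_(i-1)·M_(i-1) + 2(h_(i-1)+h_i)·M_i + h_i·M_(i+1) = 6(Δ_i − Δ_(i-1)) read
  1·M_0 + 4·M_1 + 1·M_2 = 6(Δ_1 - Δ_0) = -60
  1·M_1 + 4·M_2 + 1·M_3 = 6(Δ_2 - Δ_1) = 0
  1·M_2 + 4·M_3 + 1·M_4 = 6(Δ_3 - Δ_2) = 24
Natural end conditions: M_0 = M_4 = 0.
Solving: M_0 = 0, M_1 = -219/14, M_2 = 18/7, M_3 = 75/14, M_4 = 0.
On [0, 1], s(t) = 0 + 213/28·t + 0·t² - 73/28·t³.
With t = 1/4: s(1/4) = 3335/1792.

1.8610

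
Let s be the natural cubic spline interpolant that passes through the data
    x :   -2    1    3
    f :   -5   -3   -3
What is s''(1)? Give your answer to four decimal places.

With σ_i denoting the second derivative at x_i, h_i = 3, 2, and Δ_i = (y_(i+1) − y_i)/h_i = 2/3, 0:
  3·σ_0 + 10·σ_1 + 2·σ_2 = 6(Δ_1 - Δ_0) = -4
Natural end conditions: σ_0 = σ_2 = 0.
Solving: σ_0 = 0, σ_1 = -2/5, σ_2 = 0.

-0.4000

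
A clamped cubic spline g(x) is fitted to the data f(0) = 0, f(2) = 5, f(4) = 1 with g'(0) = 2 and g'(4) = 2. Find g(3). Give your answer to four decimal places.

Put m_i = g'' at the i-th knot. Here h = (2, 2) and Δ = (5/2, -2), so the interior equations h_(i-1)·m_(i-1) + 2(h_(i-1)+h_i)·m_i + h_i·m_(i+1) = 6(Δ_i − Δ_(i-1)) read
  2·m_0 + 8·m_1 + 2·m_2 = 6(Δ_1 - Δ_0) = -27
Clamped end conditions give two more equations: 2h_0·m_0 + h_0·m_1 = 6(Δ_0 - g'(0)) = 3 and h_1·m_1 + 2h_1·m_2 = 6(g'(4) - Δ_1) = 24.
Solving: m_0 = 33/8, m_1 = -27/4, m_2 = 75/8.
On [2, 4], g(x) = 5 - 5/8·(x - 2) - 27/8·(x - 2)² + 43/32·(x - 2)³.
With (x - 2) = 1: g(3) = 75/32.

2.3438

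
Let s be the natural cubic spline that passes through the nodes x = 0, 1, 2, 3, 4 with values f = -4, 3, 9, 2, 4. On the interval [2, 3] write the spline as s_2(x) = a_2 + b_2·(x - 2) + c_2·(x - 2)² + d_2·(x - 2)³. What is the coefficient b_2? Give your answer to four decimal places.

Let σ_i = s''(x_i). Step sizes h_i = 1, 1, 1, 1; slopes of the chords Δ_i = (y_(i+1) - y_i)/h_i = 7, 6, -7, 2.
  1·σ_0 + 4·σ_1 + 1·σ_2 = 6(Δ_1 - Δ_0) = -6
  1·σ_1 + 4·σ_2 + 1·σ_3 = 6(Δ_2 - Δ_1) = -78
  1·σ_2 + 4·σ_3 + 1·σ_4 = 6(Δ_3 - Δ_2) = 54
Natural end conditions: σ_0 = σ_4 = 0.
Hence σ_0 = 0, σ_1 = 69/14, σ_2 = -180/7, σ_3 = 279/14, σ_4 = 0.
On [2, 3], with s_2(x) = a_2 + b_2·(x - 2) + c_2·(x - 2)² + d_2·(x - 2)³: c_2 = σ_2/2 = -90/7, d_2 = (σ_3 - σ_2)/(6h_2) = 213/28, b_2 = Δ_2 - h_2(2σ_2 + σ_3)/6 = -7/4.

-1.7500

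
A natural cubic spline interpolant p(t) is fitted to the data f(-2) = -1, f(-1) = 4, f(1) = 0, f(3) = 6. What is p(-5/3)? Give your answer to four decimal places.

Put M_i = p'' at the i-th knot. Here h = (1, 2, 2) and Δ = (5, -2, 3), so the interior equations h_(i-1)·M_(i-1) + 2(h_(i-1)+h_i)·M_i + h_i·M_(i+1) = 6(Δ_i − Δ_(i-1)) read
  1·M_0 + 6·M_1 + 2·M_2 = 6(Δ_1 - Δ_0) = -42
  2·M_1 + 8·M_2 + 2·M_3 = 6(Δ_2 - Δ_1) = 30
Natural end conditions: M_0 = M_3 = 0.
Hence M_0 = 0, M_1 = -9, M_2 = 6, M_3 = 0.
On [-2, -1], p(t) = -1 + 13/2·(t + 2) + 0·(t + 2)² - 3/2·(t + 2)³.
With (t + 2) = 1/3: p(-5/3) = 10/9.

1.1111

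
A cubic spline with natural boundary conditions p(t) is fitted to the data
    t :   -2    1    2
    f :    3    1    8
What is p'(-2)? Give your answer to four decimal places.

-3.5417

Let m_i = p''(x_i). Step sizes h_i = 3, 1; slopes of the chords Δ_i = (y_(i+1) - y_i)/h_i = -2/3, 7.
  3·m_0 + 8·m_1 + 1·m_2 = 6(Δ_1 - Δ_0) = 46
Natural end conditions: m_0 = m_2 = 0.
Solving: m_0 = 0, m_1 = 23/4, m_2 = 0.
On [-2, 1], p'(t) = b_0 + 2c_0·(t + 2) + 3d_0·(t + 2)² with b_0 = Δ_0 - h_0(2m_0 + m_1)/6 = -85/24, c_0 = m_0/2 = 0, d_0 = (m_1 - m_0)/(6h_0) = 23/72. So p'(-2) = -85/24.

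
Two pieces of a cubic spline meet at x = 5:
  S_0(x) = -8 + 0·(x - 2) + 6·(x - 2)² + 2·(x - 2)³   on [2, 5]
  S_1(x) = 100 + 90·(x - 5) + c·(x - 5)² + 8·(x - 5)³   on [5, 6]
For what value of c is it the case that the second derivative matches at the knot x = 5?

S_0''(x) = 12 + 12·(x - 2), so S_0''(5) = 48. On the right, S_1''(5) = 2c, so c = 24.

24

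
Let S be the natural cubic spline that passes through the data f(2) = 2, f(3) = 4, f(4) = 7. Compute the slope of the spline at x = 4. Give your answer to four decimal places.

Put M_i = S'' at the i-th knot. Here h = (1, 1) and Δ = (2, 3), so the interior equations h_(i-1)·M_(i-1) + 2(h_(i-1)+h_i)·M_i + h_i·M_(i+1) = 6(Δ_i − Δ_(i-1)) read
  1·M_0 + 4·M_1 + 1·M_2 = 6(Δ_1 - Δ_0) = 6
Natural end conditions: M_0 = M_2 = 0.
Forward elimination and back-substitution give M_0 = 0, M_1 = 3/2, M_2 = 0.
On [3, 4], S'(x) = b_1 + 2c_1·(x - 3) + 3d_1·(x - 3)² with b_1 = Δ_1 - h_1(2M_1 + M_2)/6 = 5/2, c_1 = M_1/2 = 3/4, d_1 = (M_2 - M_1)/(6h_1) = -1/4. So S'(4) = 13/4.

3.2500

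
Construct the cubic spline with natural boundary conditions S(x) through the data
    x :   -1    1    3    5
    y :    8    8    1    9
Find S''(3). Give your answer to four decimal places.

6.7000

With m_i denoting the second derivative at x_i, h_i = 2, 2, 2, and Δ_i = (y_(i+1) − y_i)/h_i = 0, -7/2, 4:
  2·m_0 + 8·m_1 + 2·m_2 = 6(Δ_1 - Δ_0) = -21
  2·m_1 + 8·m_2 + 2·m_3 = 6(Δ_2 - Δ_1) = 45
Natural end conditions: m_0 = m_3 = 0.
Forward elimination and back-substitution give m_0 = 0, m_1 = -43/10, m_2 = 67/10, m_3 = 0.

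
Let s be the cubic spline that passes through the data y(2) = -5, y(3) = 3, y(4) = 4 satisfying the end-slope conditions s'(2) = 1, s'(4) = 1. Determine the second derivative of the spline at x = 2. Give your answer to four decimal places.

31.5000

Put M_i = s'' at the i-th knot. Here h = (1, 1) and Δ = (8, 1), so the interior equations h_(i-1)·M_(i-1) + 2(h_(i-1)+h_i)·M_i + h_i·M_(i+1) = 6(Δ_i − Δ_(i-1)) read
  1·M_0 + 4·M_1 + 1·M_2 = 6(Δ_1 - Δ_0) = -42
Clamped end conditions give two more equations: 2h_0·M_0 + h_0·M_1 = 6(Δ_0 - s'(2)) = 42 and h_1·M_1 + 2h_1·M_2 = 6(s'(4) - Δ_1) = 0.
Forward elimination and back-substitution give M_0 = 63/2, M_1 = -21, M_2 = 21/2.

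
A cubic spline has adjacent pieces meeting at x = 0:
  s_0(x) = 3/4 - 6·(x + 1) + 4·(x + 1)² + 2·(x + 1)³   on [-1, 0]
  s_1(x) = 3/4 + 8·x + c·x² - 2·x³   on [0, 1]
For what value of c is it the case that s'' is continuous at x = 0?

s_0''(x) = 8 + 12·(x + 1), so s_0''(0) = 20. On the right, s_1''(0) = 2c, so c = 10.

10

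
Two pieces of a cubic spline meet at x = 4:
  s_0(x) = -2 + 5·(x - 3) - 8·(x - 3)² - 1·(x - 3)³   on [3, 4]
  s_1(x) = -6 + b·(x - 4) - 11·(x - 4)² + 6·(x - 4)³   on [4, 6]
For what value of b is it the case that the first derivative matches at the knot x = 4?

-14

s_0'(x) = 5 - 16·(x - 3) - 3·(x - 3)², so s_0'(4) = -14. On the right, s_1'(4) = b, so b = -14.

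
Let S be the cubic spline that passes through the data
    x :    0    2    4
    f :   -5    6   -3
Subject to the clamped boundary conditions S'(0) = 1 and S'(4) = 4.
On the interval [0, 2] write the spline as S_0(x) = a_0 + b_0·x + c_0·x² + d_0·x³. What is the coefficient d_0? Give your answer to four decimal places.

Put M_i = S'' at the i-th knot. Here h = (2, 2) and Δ = (11/2, -9/2), so the interior equations h_(i-1)·M_(i-1) + 2(h_(i-1)+h_i)·M_i + h_i·M_(i+1) = 6(Δ_i − Δ_(i-1)) read
  2·M_0 + 8·M_1 + 2·M_2 = 6(Δ_1 - Δ_0) = -60
Clamped end conditions give two more equations: 2h_0·M_0 + h_0·M_1 = 6(Δ_0 - S'(0)) = 27 and h_1·M_1 + 2h_1·M_2 = 6(S'(4) - Δ_1) = 51.
Solving the tridiagonal system: M_0 = 15, M_1 = -33/2, M_2 = 21.
On [0, 2], with S_0(x) = a_0 + b_0·x + c_0·x² + d_0·x³: c_0 = M_0/2 = 15/2, d_0 = (M_1 - M_0)/(6h_0) = -21/8, b_0 = Δ_0 - h_0(2M_0 + M_1)/6 = 1.

-2.6250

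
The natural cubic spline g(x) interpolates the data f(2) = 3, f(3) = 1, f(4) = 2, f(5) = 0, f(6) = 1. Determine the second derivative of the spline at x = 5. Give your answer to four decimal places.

Write σ_i for g''(x_i). With h_i = 1, 1, 1, 1 and divided differences Δ_i = -2, 1, -2, 1, the continuity of g' gives the tridiagonal system
  1·σ_0 + 4·σ_1 + 1·σ_2 = 6(Δ_1 - Δ_0) = 18
  1·σ_1 + 4·σ_2 + 1·σ_3 = 6(Δ_2 - Δ_1) = -18
  1·σ_2 + 4·σ_3 + 1·σ_4 = 6(Δ_3 - Δ_2) = 18
Natural end conditions: σ_0 = σ_4 = 0.
Forward elimination and back-substitution give σ_0 = 0, σ_1 = 45/7, σ_2 = -54/7, σ_3 = 45/7, σ_4 = 0.

6.4286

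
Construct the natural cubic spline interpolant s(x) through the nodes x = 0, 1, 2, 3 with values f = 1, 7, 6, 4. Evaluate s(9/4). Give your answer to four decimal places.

Write M_i for s''(x_i). With h_i = 1, 1, 1 and divided differences Δ_i = 6, -1, -2, the continuity of s' gives the tridiagonal system
  1·M_0 + 4·M_1 + 1·M_2 = 6(Δ_1 - Δ_0) = -42
  1·M_1 + 4·M_2 + 1·M_3 = 6(Δ_2 - Δ_1) = -6
Natural end conditions: M_0 = M_3 = 0.
Hence M_0 = 0, M_1 = -54/5, M_2 = 6/5, M_3 = 0.
On [2, 3], s(x) = 6 - 12/5·(x - 2) + 3/5·(x - 2)² - 1/5·(x - 2)³.
With (x - 2) = 1/4: s(9/4) = 1739/320.

5.4344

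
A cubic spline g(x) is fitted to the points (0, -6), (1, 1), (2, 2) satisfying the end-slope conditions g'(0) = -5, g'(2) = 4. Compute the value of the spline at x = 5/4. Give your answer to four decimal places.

With m_i denoting the second derivative at x_i, h_i = 1, 1, and Δ_i = (y_(i+1) − y_i)/h_i = 7, 1:
  1·m_0 + 4·m_1 + 1·m_2 = 6(Δ_1 - Δ_0) = -36
Clamped end conditions give two more equations: 2h_0·m_0 + h_0·m_1 = 6(Δ_0 - g'(0)) = 72 and h_1·m_1 + 2h_1·m_2 = 6(g'(2) - Δ_1) = 18.
Forward elimination and back-substitution give m_0 = 99/2, m_1 = -27, m_2 = 45/2.
On [1, 2], g(x) = 1 + 25/4·(x - 1) - 27/2·(x - 1)² + 33/4·(x - 1)³.
With (x - 1) = 1/4: g(5/4) = 473/256.

1.8477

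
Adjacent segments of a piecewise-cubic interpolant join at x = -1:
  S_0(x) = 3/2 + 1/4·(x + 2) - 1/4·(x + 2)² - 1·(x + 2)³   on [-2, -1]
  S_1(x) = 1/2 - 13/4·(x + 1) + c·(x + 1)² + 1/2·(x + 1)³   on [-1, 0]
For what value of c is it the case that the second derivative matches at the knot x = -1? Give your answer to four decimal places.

S_0''(x) = -1/2 - 6·(x + 2), so S_0''(-1) = -13/2. On the right, S_1''(-1) = 2c, so c = -13/4.

-3.2500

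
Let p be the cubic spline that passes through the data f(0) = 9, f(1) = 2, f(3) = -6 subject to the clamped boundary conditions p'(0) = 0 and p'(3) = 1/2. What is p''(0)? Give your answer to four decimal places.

Put M_i = p'' at the i-th knot. Here h = (1, 2) and Δ = (-7, -4), so the interior equations h_(i-1)·M_(i-1) + 2(h_(i-1)+h_i)·M_i + h_i·M_(i+1) = 6(Δ_i − Δ_(i-1)) read
  1·M_0 + 6·M_1 + 2·M_2 = 6(Δ_1 - Δ_0) = 18
Clamped end conditions give two more equations: 2h_0·M_0 + h_0·M_1 = 6(Δ_0 - p'(0)) = -42 and h_1·M_1 + 2h_1·M_2 = 6(p'(3) - Δ_1) = 27.
Solving: M_0 = -143/6, M_1 = 17/3, M_2 = 47/12.

-23.8333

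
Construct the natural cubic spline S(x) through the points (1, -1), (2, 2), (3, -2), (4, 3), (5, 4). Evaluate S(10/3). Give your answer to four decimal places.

-1.0317

With m_i denoting the second derivative at x_i, h_i = 1, 1, 1, 1, and Δ_i = (y_(i+1) − y_i)/h_i = 3, -4, 5, 1:
  1·m_0 + 4·m_1 + 1·m_2 = 6(Δ_1 - Δ_0) = -42
  1·m_1 + 4·m_2 + 1·m_3 = 6(Δ_2 - Δ_1) = 54
  1·m_2 + 4·m_3 + 1·m_4 = 6(Δ_3 - Δ_2) = -24
Natural end conditions: m_0 = m_4 = 0.
Forward elimination and back-substitution give m_0 = 0, m_1 = -435/28, m_2 = 141/7, m_3 = -309/28, m_4 = 0.
On [3, 4], S(x) = -2 + 1/8·(x - 3) + 141/14·(x - 3)² - 291/56·(x - 3)³.
With (x - 3) = 1/3: S(10/3) = -65/63.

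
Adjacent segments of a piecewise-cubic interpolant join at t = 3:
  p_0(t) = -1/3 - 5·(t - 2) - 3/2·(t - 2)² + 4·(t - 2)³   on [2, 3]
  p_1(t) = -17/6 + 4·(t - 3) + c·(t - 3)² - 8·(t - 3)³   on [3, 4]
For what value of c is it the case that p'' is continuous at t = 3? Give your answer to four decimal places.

p_0''(t) = -3 + 24·(t - 2), so p_0''(3) = 21. On the right, p_1''(3) = 2c, so c = 21/2.

10.5000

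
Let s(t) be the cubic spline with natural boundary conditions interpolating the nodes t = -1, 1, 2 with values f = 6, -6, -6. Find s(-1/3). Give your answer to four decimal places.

0.8148

Write M_i for s''(x_i). With h_i = 2, 1 and divided differences Δ_i = -6, 0, the continuity of s' gives the tridiagonal system
  2·M_0 + 6·M_1 + 1·M_2 = 6(Δ_1 - Δ_0) = 36
Natural end conditions: M_0 = M_2 = 0.
Solving: M_0 = 0, M_1 = 6, M_2 = 0.
On [-1, 1], s(t) = 6 - 8·(t + 1) + 0·(t + 1)² + 1/2·(t + 1)³.
With (t + 1) = 2/3: s(-1/3) = 22/27.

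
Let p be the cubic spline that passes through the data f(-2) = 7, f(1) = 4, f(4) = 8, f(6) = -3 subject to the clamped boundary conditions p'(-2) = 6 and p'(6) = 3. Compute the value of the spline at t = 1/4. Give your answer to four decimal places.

With m_i denoting the second derivative at x_i, h_i = 3, 3, 2, and Δ_i = (y_(i+1) − y_i)/h_i = -1, 4/3, -11/2:
  3·m_0 + 12·m_1 + 3·m_2 = 6(Δ_1 - Δ_0) = 14
  3·m_1 + 10·m_2 + 2·m_3 = 6(Δ_2 - Δ_1) = -41
Clamped end conditions give two more equations: 2h_0·m_0 + h_0·m_1 = 6(Δ_0 - p'(-2)) = -42 and h_2·m_2 + 2h_2·m_3 = 6(p'(6) - Δ_2) = 51.
Solving: m_0 = -1141/114, m_1 = 343/57, m_2 = -357/38, m_3 = 663/38.
On [-2, 1], p(t) = 7 + 6·(t + 2) - 1141/228·(t + 2)² + 203/228·(t + 2)³.
With (t + 2) = 9/4: p(1/4) = 25813/4864.

5.3069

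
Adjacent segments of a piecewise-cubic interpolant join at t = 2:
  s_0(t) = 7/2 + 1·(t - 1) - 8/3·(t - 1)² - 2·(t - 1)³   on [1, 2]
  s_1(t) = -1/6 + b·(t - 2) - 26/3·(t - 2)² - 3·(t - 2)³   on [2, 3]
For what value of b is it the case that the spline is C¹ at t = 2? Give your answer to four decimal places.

-10.3333

s_0'(t) = 1 - 16/3·(t - 1) - 6·(t - 1)², so s_0'(2) = -31/3. On the right, s_1'(2) = b, so b = -31/3.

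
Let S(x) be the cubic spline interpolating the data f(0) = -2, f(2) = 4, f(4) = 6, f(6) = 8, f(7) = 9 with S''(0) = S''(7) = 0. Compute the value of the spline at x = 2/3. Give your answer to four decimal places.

0.3180

With σ_i denoting the second derivative at x_i, h_i = 2, 2, 2, 1, and Δ_i = (y_(i+1) − y_i)/h_i = 3, 1, 1, 1:
  2·σ_0 + 8·σ_1 + 2·σ_2 = 6(Δ_1 - Δ_0) = -12
  2·σ_1 + 8·σ_2 + 2·σ_3 = 6(Δ_2 - Δ_1) = 0
  2·σ_2 + 6·σ_3 + 1·σ_4 = 6(Δ_3 - Δ_2) = 0
Natural end conditions: σ_0 = σ_4 = 0.
Forward elimination and back-substitution give σ_0 = 0, σ_1 = -66/41, σ_2 = 18/41, σ_3 = -6/41, σ_4 = 0.
On [0, 2], S(x) = -2 + 145/41·x + 0·x² - 11/82·x³.
With x = 2/3: S(2/3) = 352/1107.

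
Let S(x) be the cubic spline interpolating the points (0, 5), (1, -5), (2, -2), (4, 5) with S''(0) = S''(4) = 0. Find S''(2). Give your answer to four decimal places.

Write m_i for S''(x_i). With h_i = 1, 1, 2 and divided differences Δ_i = -10, 3, 7/2, the continuity of S' gives the tridiagonal system
  1·m_0 + 4·m_1 + 1·m_2 = 6(Δ_1 - Δ_0) = 78
  1·m_1 + 6·m_2 + 2·m_3 = 6(Δ_2 - Δ_1) = 3
Natural end conditions: m_0 = m_3 = 0.
Solving the tridiagonal system: m_0 = 0, m_1 = 465/23, m_2 = -66/23, m_3 = 0.

-2.8696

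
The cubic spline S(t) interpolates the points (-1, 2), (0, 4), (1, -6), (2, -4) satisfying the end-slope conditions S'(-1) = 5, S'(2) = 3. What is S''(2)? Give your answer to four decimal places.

-10.5333

With σ_i denoting the second derivative at x_i, h_i = 1, 1, 1, and Δ_i = (y_(i+1) − y_i)/h_i = 2, -10, 2:
  1·σ_0 + 4·σ_1 + 1·σ_2 = 6(Δ_1 - Δ_0) = -72
  1·σ_1 + 4·σ_2 + 1·σ_3 = 6(Δ_2 - Δ_1) = 72
Clamped end conditions give two more equations: 2h_0·σ_0 + h_0·σ_1 = 6(Δ_0 - S'(-1)) = -18 and h_2·σ_2 + 2h_2·σ_3 = 6(S'(2) - Δ_2) = 6.
Solving: σ_0 = 58/15, σ_1 = -386/15, σ_2 = 406/15, σ_3 = -158/15.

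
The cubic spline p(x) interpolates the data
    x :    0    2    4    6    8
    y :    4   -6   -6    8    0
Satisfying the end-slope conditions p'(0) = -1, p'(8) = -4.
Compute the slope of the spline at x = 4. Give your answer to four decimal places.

6.0714

Let M_i = p''(x_i). Step sizes h_i = 2, 2, 2, 2; slopes of the chords Δ_i = (y_(i+1) - y_i)/h_i = -5, 0, 7, -4.
  2·M_0 + 8·M_1 + 2·M_2 = 6(Δ_1 - Δ_0) = 30
  2·M_1 + 8·M_2 + 2·M_3 = 6(Δ_2 - Δ_1) = 42
  2·M_2 + 8·M_3 + 2·M_4 = 6(Δ_3 - Δ_2) = -66
Clamped end conditions give two more equations: 2h_0·M_0 + h_0·M_1 = 6(Δ_0 - p'(0)) = -24 and h_3·M_3 + 2h_3·M_4 = 6(p'(8) - Δ_3) = 0.
Solving: M_0 = -447/56, M_1 = 111/28, M_2 = 57/8, M_3 = -321/28, M_4 = 321/56.
On [4, 6], p'(x) = b_2 + 2c_2·(x - 4) + 3d_2·(x - 4)² with b_2 = Δ_2 - h_2(2M_2 + M_3)/6 = 85/14, c_2 = M_2/2 = 57/16, d_2 = (M_3 - M_2)/(6h_2) = -347/224. So p'(4) = 85/14.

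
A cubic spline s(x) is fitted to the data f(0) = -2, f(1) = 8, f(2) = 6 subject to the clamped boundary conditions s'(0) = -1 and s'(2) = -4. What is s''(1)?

Let M_i = s''(x_i). Step sizes h_i = 1, 1; slopes of the chords Δ_i = (y_(i+1) - y_i)/h_i = 10, -2.
  1·M_0 + 4·M_1 + 1·M_2 = 6(Δ_1 - Δ_0) = -72
Clamped end conditions give two more equations: 2h_0·M_0 + h_0·M_1 = 6(Δ_0 - s'(0)) = 66 and h_1·M_1 + 2h_1·M_2 = 6(s'(2) - Δ_1) = -12.
Forward elimination and back-substitution give M_0 = 99/2, M_1 = -33, M_2 = 21/2.

-33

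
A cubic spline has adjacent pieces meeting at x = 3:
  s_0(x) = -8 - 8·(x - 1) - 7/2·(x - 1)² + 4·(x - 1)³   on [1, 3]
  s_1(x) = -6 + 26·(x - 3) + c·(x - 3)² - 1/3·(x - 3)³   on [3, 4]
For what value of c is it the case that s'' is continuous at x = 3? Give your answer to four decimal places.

20.5000

s_0''(x) = -7 + 24·(x - 1), so s_0''(3) = 41. On the right, s_1''(3) = 2c, so c = 41/2.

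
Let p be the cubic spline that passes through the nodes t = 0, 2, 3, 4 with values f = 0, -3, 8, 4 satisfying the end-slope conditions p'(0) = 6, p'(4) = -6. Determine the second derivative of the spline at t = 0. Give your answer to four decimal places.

-24.1364

Put σ_i = p'' at the i-th knot. Here h = (2, 1, 1) and Δ = (-3/2, 11, -4), so the interior equations h_(i-1)·σ_(i-1) + 2(h_(i-1)+h_i)·σ_i + h_i·σ_(i+1) = 6(Δ_i − Δ_(i-1)) read
  2·σ_0 + 6·σ_1 + 1·σ_2 = 6(Δ_1 - Δ_0) = 75
  1·σ_1 + 4·σ_2 + 1·σ_3 = 6(Δ_2 - Δ_1) = -90
Clamped end conditions give two more equations: 2h_0·σ_0 + h_0·σ_1 = 6(Δ_0 - p'(0)) = -45 and h_2·σ_2 + 2h_2·σ_3 = 6(p'(4) - Δ_2) = -12.
Forward elimination and back-substitution give σ_0 = -531/22, σ_1 = 567/22, σ_2 = -345/11, σ_3 = 213/22.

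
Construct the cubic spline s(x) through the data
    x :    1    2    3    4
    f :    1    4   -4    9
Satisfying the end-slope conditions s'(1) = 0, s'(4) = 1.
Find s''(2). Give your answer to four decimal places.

-37.7333

With M_i denoting the second derivative at x_i, h_i = 1, 1, 1, and Δ_i = (y_(i+1) − y_i)/h_i = 3, -8, 13:
  1·M_0 + 4·M_1 + 1·M_2 = 6(Δ_1 - Δ_0) = -66
  1·M_1 + 4·M_2 + 1·M_3 = 6(Δ_2 - Δ_1) = 126
Clamped end conditions give two more equations: 2h_0·M_0 + h_0·M_1 = 6(Δ_0 - s'(1)) = 18 and h_2·M_2 + 2h_2·M_3 = 6(s'(4) - Δ_2) = -72.
Hence M_0 = 418/15, M_1 = -566/15, M_2 = 856/15, M_3 = -968/15.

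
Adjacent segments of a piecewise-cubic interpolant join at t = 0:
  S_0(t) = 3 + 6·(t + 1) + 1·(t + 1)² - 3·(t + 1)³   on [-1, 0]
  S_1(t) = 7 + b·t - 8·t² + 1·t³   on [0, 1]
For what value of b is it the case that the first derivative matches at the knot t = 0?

S_0'(t) = 6 + 2·(t + 1) - 9·(t + 1)², so S_0'(0) = -1. On the right, S_1'(0) = b, so b = -1.

-1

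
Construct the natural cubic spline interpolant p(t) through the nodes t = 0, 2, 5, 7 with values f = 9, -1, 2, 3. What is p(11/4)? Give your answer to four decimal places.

Let M_i = p''(x_i). Step sizes h_i = 2, 3, 2; slopes of the chords Δ_i = (y_(i+1) - y_i)/h_i = -5, 1, 1/2.
  2·M_0 + 10·M_1 + 3·M_2 = 6(Δ_1 - Δ_0) = 36
  3·M_1 + 10·M_2 + 2·M_3 = 6(Δ_2 - Δ_1) = -3
Natural end conditions: M_0 = M_3 = 0.
Solving the tridiagonal system: M_0 = 0, M_1 = 369/91, M_2 = -138/91, M_3 = 0.
On [2, 5], p(t) = -1 - 209/91·(t - 2) + 369/182·(t - 2)² - 13/42·(t - 2)³.
With (t - 2) = 3/4: p(11/4) = -19949/11648.

-1.7127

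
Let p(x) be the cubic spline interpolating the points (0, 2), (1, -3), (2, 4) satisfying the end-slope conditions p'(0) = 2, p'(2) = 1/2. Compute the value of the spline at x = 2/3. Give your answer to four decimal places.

Put M_i = p'' at the i-th knot. Here h = (1, 1) and Δ = (-5, 7), so the interior equations h_(i-1)·M_(i-1) + 2(h_(i-1)+h_i)·M_i + h_i·M_(i+1) = 6(Δ_i − Δ_(i-1)) read
  1·M_0 + 4·M_1 + 1·M_2 = 6(Δ_1 - Δ_0) = 72
Clamped end conditions give two more equations: 2h_0·M_0 + h_0·M_1 = 6(Δ_0 - p'(0)) = -42 and h_1·M_1 + 2h_1·M_2 = 6(p'(2) - Δ_1) = -39.
Solving the tridiagonal system: M_0 = -159/4, M_1 = 75/2, M_2 = -153/4.
On [0, 1], p(x) = 2 + 2·x - 159/8·x² + 103/8·x³.
With x = 2/3: p(2/3) = -91/54.

-1.6852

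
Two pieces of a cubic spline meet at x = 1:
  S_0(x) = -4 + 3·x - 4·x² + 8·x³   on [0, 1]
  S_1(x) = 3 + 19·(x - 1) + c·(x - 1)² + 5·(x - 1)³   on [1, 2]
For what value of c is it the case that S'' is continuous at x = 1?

20

S_0''(x) = -8 + 48·x, so S_0''(1) = 40. On the right, S_1''(1) = 2c, so c = 20.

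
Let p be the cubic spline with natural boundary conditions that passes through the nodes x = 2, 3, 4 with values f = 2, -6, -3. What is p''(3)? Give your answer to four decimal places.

16.5000

With m_i denoting the second derivative at x_i, h_i = 1, 1, and Δ_i = (y_(i+1) − y_i)/h_i = -8, 3:
  1·m_0 + 4·m_1 + 1·m_2 = 6(Δ_1 - Δ_0) = 66
Natural end conditions: m_0 = m_2 = 0.
Hence m_0 = 0, m_1 = 33/2, m_2 = 0.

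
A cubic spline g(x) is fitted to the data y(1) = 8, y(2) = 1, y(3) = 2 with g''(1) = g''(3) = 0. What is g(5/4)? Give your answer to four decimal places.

Let σ_i = g''(x_i). Step sizes h_i = 1, 1; slopes of the chords Δ_i = (y_(i+1) - y_i)/h_i = -7, 1.
  1·σ_0 + 4·σ_1 + 1·σ_2 = 6(Δ_1 - Δ_0) = 48
Natural end conditions: σ_0 = σ_2 = 0.
Forward elimination and back-substitution give σ_0 = 0, σ_1 = 12, σ_2 = 0.
On [1, 2], g(x) = 8 - 9·(x - 1) + 0·(x - 1)² + 2·(x - 1)³.
With (x - 1) = 1/4: g(5/4) = 185/32.

5.7813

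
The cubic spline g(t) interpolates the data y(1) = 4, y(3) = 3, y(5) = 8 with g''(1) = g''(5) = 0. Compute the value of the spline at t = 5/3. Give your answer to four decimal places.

Put m_i = g'' at the i-th knot. Here h = (2, 2) and Δ = (-1/2, 5/2), so the interior equations h_(i-1)·m_(i-1) + 2(h_(i-1)+h_i)·m_i + h_i·m_(i+1) = 6(Δ_i − Δ_(i-1)) read
  2·m_0 + 8·m_1 + 2·m_2 = 6(Δ_1 - Δ_0) = 18
Natural end conditions: m_0 = m_2 = 0.
Forward elimination and back-substitution give m_0 = 0, m_1 = 9/4, m_2 = 0.
On [1, 3], g(t) = 4 - 5/4·(t - 1) + 0·(t - 1)² + 3/16·(t - 1)³.
With (t - 1) = 2/3: g(5/3) = 29/9.

3.2222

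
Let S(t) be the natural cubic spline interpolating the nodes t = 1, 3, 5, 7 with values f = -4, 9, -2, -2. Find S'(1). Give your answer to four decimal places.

10.0667

Put σ_i = S'' at the i-th knot. Here h = (2, 2, 2) and Δ = (13/2, -11/2, 0), so the interior equations h_(i-1)·σ_(i-1) + 2(h_(i-1)+h_i)·σ_i + h_i·σ_(i+1) = 6(Δ_i − Δ_(i-1)) read
  2·σ_0 + 8·σ_1 + 2·σ_2 = 6(Δ_1 - Δ_0) = -72
  2·σ_1 + 8·σ_2 + 2·σ_3 = 6(Δ_2 - Δ_1) = 33
Natural end conditions: σ_0 = σ_3 = 0.
Solving the tridiagonal system: σ_0 = 0, σ_1 = -107/10, σ_2 = 34/5, σ_3 = 0.
On [1, 3], S'(t) = b_0 + 2c_0·(t - 1) + 3d_0·(t - 1)² with b_0 = Δ_0 - h_0(2σ_0 + σ_1)/6 = 151/15, c_0 = σ_0/2 = 0, d_0 = (σ_1 - σ_0)/(6h_0) = -107/120. So S'(1) = 151/15.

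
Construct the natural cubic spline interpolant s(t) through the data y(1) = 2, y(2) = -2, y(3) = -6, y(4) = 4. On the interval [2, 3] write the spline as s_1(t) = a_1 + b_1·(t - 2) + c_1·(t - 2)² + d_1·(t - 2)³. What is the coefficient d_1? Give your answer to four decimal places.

4.6667

Let m_i = s''(x_i). Step sizes h_i = 1, 1, 1; slopes of the chords Δ_i = (y_(i+1) - y_i)/h_i = -4, -4, 10.
  1·m_0 + 4·m_1 + 1·m_2 = 6(Δ_1 - Δ_0) = 0
  1·m_1 + 4·m_2 + 1·m_3 = 6(Δ_2 - Δ_1) = 84
Natural end conditions: m_0 = m_3 = 0.
Solving the tridiagonal system: m_0 = 0, m_1 = -28/5, m_2 = 112/5, m_3 = 0.
On [2, 3], with s_1(t) = a_1 + b_1·(t - 2) + c_1·(t - 2)² + d_1·(t - 2)³: c_1 = m_1/2 = -14/5, d_1 = (m_2 - m_1)/(6h_1) = 14/3, b_1 = Δ_1 - h_1(2m_1 + m_2)/6 = -88/15.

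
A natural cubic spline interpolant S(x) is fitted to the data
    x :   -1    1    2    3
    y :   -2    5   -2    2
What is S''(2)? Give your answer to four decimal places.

19.9565

Put m_i = S'' at the i-th knot. Here h = (2, 1, 1) and Δ = (7/2, -7, 4), so the interior equations h_(i-1)·m_(i-1) + 2(h_(i-1)+h_i)·m_i + h_i·m_(i+1) = 6(Δ_i − Δ_(i-1)) read
  2·m_0 + 6·m_1 + 1·m_2 = 6(Δ_1 - Δ_0) = -63
  1·m_1 + 4·m_2 + 1·m_3 = 6(Δ_2 - Δ_1) = 66
Natural end conditions: m_0 = m_3 = 0.
Solving the tridiagonal system: m_0 = 0, m_1 = -318/23, m_2 = 459/23, m_3 = 0.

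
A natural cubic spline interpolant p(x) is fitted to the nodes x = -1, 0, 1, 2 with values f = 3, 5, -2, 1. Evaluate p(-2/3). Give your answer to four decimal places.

Let M_i = p''(x_i). Step sizes h_i = 1, 1, 1; slopes of the chords Δ_i = (y_(i+1) - y_i)/h_i = 2, -7, 3.
  1·M_0 + 4·M_1 + 1·M_2 = 6(Δ_1 - Δ_0) = -54
  1·M_1 + 4·M_2 + 1·M_3 = 6(Δ_2 - Δ_1) = 60
Natural end conditions: M_0 = M_3 = 0.
Hence M_0 = 0, M_1 = -92/5, M_2 = 98/5, M_3 = 0.
On [-1, 0], p(x) = 3 + 76/15·(x + 1) + 0·(x + 1)² - 46/15·(x + 1)³.
With (x + 1) = 1/3: p(-2/3) = 1853/405.

4.5753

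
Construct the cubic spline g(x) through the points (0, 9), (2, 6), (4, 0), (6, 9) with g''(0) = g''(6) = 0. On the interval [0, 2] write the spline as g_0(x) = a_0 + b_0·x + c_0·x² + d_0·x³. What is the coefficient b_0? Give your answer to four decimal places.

-0.6000

Put m_i = g'' at the i-th knot. Here h = (2, 2, 2) and Δ = (-3/2, -3, 9/2), so the interior equations h_(i-1)·m_(i-1) + 2(h_(i-1)+h_i)·m_i + h_i·m_(i+1) = 6(Δ_i − Δ_(i-1)) read
  2·m_0 + 8·m_1 + 2·m_2 = 6(Δ_1 - Δ_0) = -9
  2·m_1 + 8·m_2 + 2·m_3 = 6(Δ_2 - Δ_1) = 45
Natural end conditions: m_0 = m_3 = 0.
Forward elimination and back-substitution give m_0 = 0, m_1 = -27/10, m_2 = 63/10, m_3 = 0.
On [0, 2], with g_0(x) = a_0 + b_0·x + c_0·x² + d_0·x³: c_0 = m_0/2 = 0, d_0 = (m_1 - m_0)/(6h_0) = -9/40, b_0 = Δ_0 - h_0(2m_0 + m_1)/6 = -3/5.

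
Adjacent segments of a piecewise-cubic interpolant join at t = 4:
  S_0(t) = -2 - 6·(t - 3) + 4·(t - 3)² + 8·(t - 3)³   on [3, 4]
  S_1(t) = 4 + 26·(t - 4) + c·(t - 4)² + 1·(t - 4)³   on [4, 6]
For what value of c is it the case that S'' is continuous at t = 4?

28

S_0''(t) = 8 + 48·(t - 3), so S_0''(4) = 56. On the right, S_1''(4) = 2c, so c = 28.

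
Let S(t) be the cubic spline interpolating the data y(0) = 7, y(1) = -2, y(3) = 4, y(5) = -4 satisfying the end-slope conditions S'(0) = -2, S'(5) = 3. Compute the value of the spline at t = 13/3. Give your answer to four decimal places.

Write M_i for S''(x_i). With h_i = 1, 2, 2 and divided differences Δ_i = -9, 3, -4, the continuity of S' gives the tridiagonal system
  1·M_0 + 6·M_1 + 2·M_2 = 6(Δ_1 - Δ_0) = 72
  2·M_1 + 8·M_2 + 2·M_3 = 6(Δ_2 - Δ_1) = -42
Clamped end conditions give two more equations: 2h_0·M_0 + h_0·M_1 = 6(Δ_0 - S'(0)) = -42 and h_2·M_2 + 2h_2·M_3 = 6(S'(5) - Δ_2) = 42.
Solving: M_0 = -742/23, M_1 = 518/23, M_2 = -355/23, M_3 = 419/23.
On [3, 5], S(t) = 4 + 5/23·(t - 3) - 355/46·(t - 3)² + 129/46·(t - 3)³.
With (t - 3) = 4/3: S(13/3) = -64/23.

-2.7826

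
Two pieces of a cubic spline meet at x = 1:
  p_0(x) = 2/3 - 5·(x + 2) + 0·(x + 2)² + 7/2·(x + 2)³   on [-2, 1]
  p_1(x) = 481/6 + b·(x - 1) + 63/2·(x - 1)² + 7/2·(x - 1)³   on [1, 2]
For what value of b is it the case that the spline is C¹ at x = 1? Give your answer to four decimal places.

p_0'(x) = -5 + 0·(x + 2) + 21/2·(x + 2)², so p_0'(1) = 179/2. On the right, p_1'(1) = b, so b = 179/2.

89.5000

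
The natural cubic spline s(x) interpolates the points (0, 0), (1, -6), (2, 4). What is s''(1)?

With m_i denoting the second derivative at x_i, h_i = 1, 1, and Δ_i = (y_(i+1) − y_i)/h_i = -6, 10:
  1·m_0 + 4·m_1 + 1·m_2 = 6(Δ_1 - Δ_0) = 96
Natural end conditions: m_0 = m_2 = 0.
Forward elimination and back-substitution give m_0 = 0, m_1 = 24, m_2 = 0.

24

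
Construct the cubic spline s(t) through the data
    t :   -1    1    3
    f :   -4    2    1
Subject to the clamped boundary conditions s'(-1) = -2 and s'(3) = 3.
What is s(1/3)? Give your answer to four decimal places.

-0.3333

Let M_i = s''(x_i). Step sizes h_i = 2, 2; slopes of the chords Δ_i = (y_(i+1) - y_i)/h_i = 3, -1/2.
  2·M_0 + 8·M_1 + 2·M_2 = 6(Δ_1 - Δ_0) = -21
Clamped end conditions give two more equations: 2h_0·M_0 + h_0·M_1 = 6(Δ_0 - s'(-1)) = 30 and h_1·M_1 + 2h_1·M_2 = 6(s'(3) - Δ_1) = 21.
Solving: M_0 = 91/8, M_1 = -31/4, M_2 = 73/8.
On [-1, 1], s(t) = -4 - 2·(t + 1) + 91/16·(t + 1)² - 51/32·(t + 1)³.
With (t + 1) = 4/3: s(1/3) = -1/3.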